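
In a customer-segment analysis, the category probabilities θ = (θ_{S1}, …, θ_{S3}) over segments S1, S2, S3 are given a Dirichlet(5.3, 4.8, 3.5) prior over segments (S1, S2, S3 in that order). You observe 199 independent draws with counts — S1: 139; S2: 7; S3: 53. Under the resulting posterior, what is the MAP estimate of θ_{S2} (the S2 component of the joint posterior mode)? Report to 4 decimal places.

The Dirichlet prior is conjugate to the Multinomial likelihood: each posterior αⱼ = prior αⱼ + observed count nⱼ.
Posterior concentration: (144.3, 11.8, 56.5), total = 212.6.
Joint mode component: (α_{S2}−1)/(Σα−K) = 10.8/209.6 = 0.0515.

0.0515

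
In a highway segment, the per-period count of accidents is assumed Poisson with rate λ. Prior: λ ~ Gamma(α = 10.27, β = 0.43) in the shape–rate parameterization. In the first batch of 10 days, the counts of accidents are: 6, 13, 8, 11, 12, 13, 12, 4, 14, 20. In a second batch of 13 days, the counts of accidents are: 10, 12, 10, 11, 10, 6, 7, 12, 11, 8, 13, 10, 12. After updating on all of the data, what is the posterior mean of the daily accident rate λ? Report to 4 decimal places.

10.8950

With a Gamma(shape α, rate β) prior, the Poisson likelihood is conjugate: the posterior is Gamma(α + ΣXᵢ, β + n).
Batch 1: sum of counts S = 113 over n = 10 days.
After batch 1: Gamma(α+S, β+n) = Gamma(10.27+113, 0.43+10) = Gamma(123.27, 10.43).
Batch 2: sum of counts S = 132 over n = 13 days.
After batch 2: Gamma(α+S, β+n) = Gamma(123.27+132, 10.43+13) = Gamma(255.27, 23.43).
Posterior mean = α/β = 255.27/23.43 = 10.8950.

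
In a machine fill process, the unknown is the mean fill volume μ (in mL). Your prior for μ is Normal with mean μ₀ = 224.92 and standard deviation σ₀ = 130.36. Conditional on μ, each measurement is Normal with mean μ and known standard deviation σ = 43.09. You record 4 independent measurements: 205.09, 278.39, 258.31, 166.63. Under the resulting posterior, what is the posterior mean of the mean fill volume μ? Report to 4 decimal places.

For Normal data with known variance σ², a Normal(μ₀, σ₀²) prior on μ is conjugate. Posterior precision = 1/σ₀² + n/σ²; posterior mean is the precision-weighted average of μ₀ and x̄.
Σxᵢ = 205.09 + 278.39 + 258.31 + 166.63 = 908.42, so n·x̄ = 908.42.
σ₀² = 130.36² = 16993.7296, σ² = 43.09² = 1856.7481; σ² + n·σ₀² = 1856.7481 + 4·16993.7296 = 69831.6665.
Posterior mean = (μ₀/σ₀² + n·x̄/σ²)/(1/σ₀² + n/σ²) = (σ²·μ₀ + σ₀²·n·x̄)/(σ² + n·σ₀²) = (1856.7481·224.92 + 16993.7296·908.42)/69831.6665 = 15855063.625884/69831.6665 = 227.0469.

227.0469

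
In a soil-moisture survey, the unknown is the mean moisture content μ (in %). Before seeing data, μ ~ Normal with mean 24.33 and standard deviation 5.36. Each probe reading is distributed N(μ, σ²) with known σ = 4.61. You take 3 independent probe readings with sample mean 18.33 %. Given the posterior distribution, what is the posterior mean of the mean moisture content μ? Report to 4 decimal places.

19.5168

For Normal data with known variance σ², a Normal(μ₀, σ₀²) prior on μ is conjugate. Posterior precision = 1/σ₀² + n/σ²; posterior mean is the precision-weighted average of μ₀ and x̄.
n·x̄ = 3·18.33 = 54.99.
σ₀² = 5.36² = 28.7296, σ² = 4.61² = 21.2521; σ² + n·σ₀² = 21.2521 + 3·28.7296 = 107.4409.
Posterior mean = (μ₀/σ₀² + n·x̄/σ²)/(1/σ₀² + n/σ²) = (σ²·μ₀ + σ₀²·n·x̄)/(σ² + n·σ₀²) = (21.2521·24.33 + 28.7296·54.99)/107.4409 = 2096.904297/107.4409 = 19.5168.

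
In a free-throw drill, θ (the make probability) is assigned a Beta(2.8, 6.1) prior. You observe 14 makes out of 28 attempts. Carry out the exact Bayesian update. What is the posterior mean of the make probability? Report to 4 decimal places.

The Beta prior is conjugate to a Binomial/Bernoulli likelihood; the update adds successes to α and failures to β.
Posterior: Beta(α+k, β+n−k) = Beta(2.8+14, 6.1+14) = Beta(16.8, 20.1).
Posterior mean = α/(α+β) = 16.8/36.9 = 0.4553.

0.4553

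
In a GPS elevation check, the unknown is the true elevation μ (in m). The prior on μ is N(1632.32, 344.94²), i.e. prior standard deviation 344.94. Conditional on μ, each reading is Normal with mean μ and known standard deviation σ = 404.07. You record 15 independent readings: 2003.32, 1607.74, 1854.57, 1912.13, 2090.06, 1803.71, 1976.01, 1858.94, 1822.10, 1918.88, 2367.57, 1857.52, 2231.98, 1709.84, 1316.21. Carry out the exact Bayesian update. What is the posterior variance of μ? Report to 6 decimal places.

9972.532178

For Normal data with known variance σ², a Normal(μ₀, σ₀²) prior on μ is conjugate. Posterior precision = 1/σ₀² + n/σ²; posterior mean is the precision-weighted average of μ₀ and x̄.
σ₀² = 344.94² = 118983.6036, σ² = 404.07² = 163272.5649; σ² + n·σ₀² = 163272.5649 + 15·118983.6036 = 1948026.6189.
Posterior precision = 1/σ₀² + n/σ² = 1/118983.6036 + 15/163272.5649 = (σ² + n·σ₀²)/(σ₀²σ²) = 1948026.6189/(118983.6036·163272.5649); posterior variance σₙ² = σ₀²σ²/(σ² + n·σ₀²) = 118983.6036·163272.5649/1948026.6189 = 9972.532178.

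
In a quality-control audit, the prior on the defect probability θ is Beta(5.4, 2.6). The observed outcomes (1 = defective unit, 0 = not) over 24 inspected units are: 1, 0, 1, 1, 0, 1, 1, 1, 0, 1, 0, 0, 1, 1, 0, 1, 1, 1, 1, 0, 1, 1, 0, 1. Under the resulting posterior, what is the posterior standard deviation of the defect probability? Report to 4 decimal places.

0.0819

The Beta prior is conjugate to a Binomial/Bernoulli likelihood; the update adds successes to α and failures to β.
Posterior: Beta(α+k, β+n−k) = Beta(5.4+16, 2.6+8) = Beta(21.4, 10.6).
Var = αβ/((α+β)²(α+β+1)) = 21.4·10.6/(32.0²·33.0) = 0.00671283; SD = √0.00671283 = 0.0819.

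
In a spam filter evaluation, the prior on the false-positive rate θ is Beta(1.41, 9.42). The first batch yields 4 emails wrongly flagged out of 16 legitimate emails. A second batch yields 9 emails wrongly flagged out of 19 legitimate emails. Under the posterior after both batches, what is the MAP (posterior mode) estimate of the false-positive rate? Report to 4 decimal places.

The Beta prior is conjugate to a Binomial/Bernoulli likelihood; the update adds successes to α and failures to β.
After batch 1: Beta(1.41+4, 9.42+12) = Beta(5.41, 21.42).
After batch 2: Beta(5.41+9, 21.42+10) = Beta(14.41, 31.42).
Mode of Beta(a,b) for a,b>1 is (a−1)/(a+b−2) = 13.41/43.83 = 0.3060.

0.3060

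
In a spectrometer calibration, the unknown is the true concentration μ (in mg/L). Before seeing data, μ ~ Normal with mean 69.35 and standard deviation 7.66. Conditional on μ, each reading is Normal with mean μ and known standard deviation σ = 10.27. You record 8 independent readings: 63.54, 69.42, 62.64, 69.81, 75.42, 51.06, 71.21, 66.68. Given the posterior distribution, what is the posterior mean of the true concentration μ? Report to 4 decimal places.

For Normal data with known variance σ², a Normal(μ₀, σ₀²) prior on μ is conjugate. Posterior precision = 1/σ₀² + n/σ²; posterior mean is the precision-weighted average of μ₀ and x̄.
Σxᵢ = 63.54 + 69.42 + 62.64 + 69.81 + 75.42 + 51.06 + 71.21 + 66.68 = 529.78, so n·x̄ = 529.78.
σ₀² = 7.66² = 58.6756, σ² = 10.27² = 105.4729; σ² + n·σ₀² = 105.4729 + 8·58.6756 = 574.8777.
Posterior mean = (μ₀/σ₀² + n·x̄/σ²)/(1/σ₀² + n/σ²) = (σ²·μ₀ + σ₀²·n·x̄)/(σ² + n·σ₀²) = (105.4729·69.35 + 58.6756·529.78)/574.8777 = 38399.704983/574.8777 = 66.7963.

66.7963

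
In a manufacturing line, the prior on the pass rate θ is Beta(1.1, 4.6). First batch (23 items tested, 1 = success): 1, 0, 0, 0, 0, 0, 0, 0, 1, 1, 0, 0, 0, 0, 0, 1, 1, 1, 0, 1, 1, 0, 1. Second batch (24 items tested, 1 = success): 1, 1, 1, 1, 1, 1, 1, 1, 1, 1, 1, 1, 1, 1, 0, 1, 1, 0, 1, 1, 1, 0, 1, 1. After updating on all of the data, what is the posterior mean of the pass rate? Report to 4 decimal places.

0.5901

The Beta prior is conjugate to a Binomial/Bernoulli likelihood; the update adds successes to α and failures to β.
After batch 1: Beta(1.1+9, 4.6+14) = Beta(10.1, 18.6).
After batch 2: Beta(10.1+21, 18.6+3) = Beta(31.1, 21.6).
Posterior mean = α/(α+β) = 31.1/52.7 = 0.5901.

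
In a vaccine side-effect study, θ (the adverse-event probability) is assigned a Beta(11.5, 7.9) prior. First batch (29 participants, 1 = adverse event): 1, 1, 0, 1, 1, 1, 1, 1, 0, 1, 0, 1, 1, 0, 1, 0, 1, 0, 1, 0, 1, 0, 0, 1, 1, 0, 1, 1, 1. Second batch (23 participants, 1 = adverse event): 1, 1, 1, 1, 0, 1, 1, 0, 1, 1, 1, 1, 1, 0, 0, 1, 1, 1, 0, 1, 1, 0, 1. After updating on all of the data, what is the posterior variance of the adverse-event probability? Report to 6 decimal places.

0.003076

The Beta prior is conjugate to a Binomial/Bernoulli likelihood; the update adds successes to α and failures to β.
After batch 1: Beta(11.5+19, 7.9+10) = Beta(30.5, 17.9).
After batch 2: Beta(30.5+17, 17.9+6) = Beta(47.5, 23.9).
Var = αβ/((α+β)²(α+β+1)) = 47.5·23.9/(71.4²·72.4) = 0.003076.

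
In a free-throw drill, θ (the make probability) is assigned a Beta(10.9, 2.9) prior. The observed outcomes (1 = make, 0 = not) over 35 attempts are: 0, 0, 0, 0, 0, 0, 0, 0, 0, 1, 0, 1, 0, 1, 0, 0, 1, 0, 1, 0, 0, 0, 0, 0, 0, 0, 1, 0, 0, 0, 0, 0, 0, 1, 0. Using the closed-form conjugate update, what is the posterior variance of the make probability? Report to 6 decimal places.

0.004664

The Beta prior is conjugate to a Binomial/Bernoulli likelihood; the update adds successes to α and failures to β.
Posterior: Beta(α+k, β+n−k) = Beta(10.9+7, 2.9+28) = Beta(17.9, 30.9).
Var = αβ/((α+β)²(α+β+1)) = 17.9·30.9/(48.8²·49.8) = 0.004664.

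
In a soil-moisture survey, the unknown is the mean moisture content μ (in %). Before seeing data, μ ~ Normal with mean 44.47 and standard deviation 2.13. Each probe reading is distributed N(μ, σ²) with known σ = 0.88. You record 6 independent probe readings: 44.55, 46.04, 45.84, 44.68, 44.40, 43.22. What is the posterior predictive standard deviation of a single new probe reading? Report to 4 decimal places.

0.9486

For Normal data with known variance σ², a Normal(μ₀, σ₀²) prior on μ is conjugate. Posterior precision = 1/σ₀² + n/σ²; posterior mean is the precision-weighted average of μ₀ and x̄.
σ₀² = 2.13² = 4.5369, σ² = 0.88² = 0.7744; σ² + n·σ₀² = 0.7744 + 6·4.5369 = 27.9958.
Posterior precision = 1/σ₀² + n/σ² = 1/4.5369 + 6/0.7744 = (σ² + n·σ₀²)/(σ₀²σ²) = 27.9958/(4.5369·0.7744); posterior variance σₙ² = σ₀²σ²/(σ² + n·σ₀²) = 4.5369·0.7744/27.9958 = 0.125497.
Predictive variance for one new observation = σₙ² + σ² = 4.5369·0.7744/27.9958 + 0.7744 = σ²·(σ₀² + 27.9958)/27.9958 = 0.7744·32.5327/27.9958 = 0.899897; SD = √(0.7744·32.5327/27.9958) = 0.9486.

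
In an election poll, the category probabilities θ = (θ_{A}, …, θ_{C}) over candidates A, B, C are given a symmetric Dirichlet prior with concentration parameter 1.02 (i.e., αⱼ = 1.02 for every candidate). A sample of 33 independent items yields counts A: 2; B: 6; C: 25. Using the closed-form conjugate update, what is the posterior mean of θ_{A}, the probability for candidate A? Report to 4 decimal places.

0.0837

The Dirichlet prior is conjugate to the Multinomial likelihood: each posterior αⱼ = prior αⱼ + observed count nⱼ.
Posterior concentration: (3.02, 7.02, 26.02), total = 36.06.
E[θ_{A}|data] = α_{A}/Σα = 3.02/36.06 = 0.0837.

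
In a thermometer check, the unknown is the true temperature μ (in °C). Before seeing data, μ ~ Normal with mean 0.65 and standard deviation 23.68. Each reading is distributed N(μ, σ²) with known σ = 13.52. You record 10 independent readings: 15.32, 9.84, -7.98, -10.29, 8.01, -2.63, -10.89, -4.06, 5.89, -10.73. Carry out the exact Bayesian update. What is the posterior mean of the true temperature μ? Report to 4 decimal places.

For Normal data with known variance σ², a Normal(μ₀, σ₀²) prior on μ is conjugate. Posterior precision = 1/σ₀² + n/σ²; posterior mean is the precision-weighted average of μ₀ and x̄.
Σxᵢ = 15.32 + 9.84 + (-7.98) + (-10.29) + 8.01 + (-2.63) + (-10.89) + (-4.06) + 5.89 + (-10.73) = -7.52, so n·x̄ = -7.52.
σ₀² = 23.68² = 560.7424, σ² = 13.52² = 182.7904; σ² + n·σ₀² = 182.7904 + 10·560.7424 = 5790.2144.
Posterior mean = (μ₀/σ₀² + n·x̄/σ²)/(1/σ₀² + n/σ²) = (σ²·μ₀ + σ₀²·n·x̄)/(σ² + n·σ₀²) = (182.7904·0.65 + 560.7424·(-7.52))/5790.2144 = -4097.969088/5790.2144 = -0.7077.

-0.7077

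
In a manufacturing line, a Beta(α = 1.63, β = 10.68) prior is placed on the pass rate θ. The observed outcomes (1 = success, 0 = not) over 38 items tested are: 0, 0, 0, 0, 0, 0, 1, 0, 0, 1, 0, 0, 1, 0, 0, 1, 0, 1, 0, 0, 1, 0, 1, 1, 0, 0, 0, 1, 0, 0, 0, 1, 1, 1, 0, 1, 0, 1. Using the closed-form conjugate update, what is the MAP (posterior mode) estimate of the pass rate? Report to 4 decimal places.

The Beta prior is conjugate to a Binomial/Bernoulli likelihood; the update adds successes to α and failures to β.
Posterior: Beta(α+k, β+n−k) = Beta(1.63+14, 10.68+24) = Beta(15.63, 34.68).
Mode of Beta(a,b) for a,b>1 is (a−1)/(a+b−2) = 14.63/48.31 = 0.3028.

0.3028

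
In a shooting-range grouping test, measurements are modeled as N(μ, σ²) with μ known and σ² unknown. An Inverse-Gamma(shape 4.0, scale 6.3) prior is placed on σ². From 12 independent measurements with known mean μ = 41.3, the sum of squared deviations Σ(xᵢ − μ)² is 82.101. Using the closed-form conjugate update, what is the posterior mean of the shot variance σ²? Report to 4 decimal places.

5.2612

With known mean μ and an Inverse-Gamma(α, β) prior on σ², the Normal likelihood is conjugate: posterior is Inv-Gamma(α + n/2, β + Σ(xᵢ−μ)²/2).
Posterior: Inv-Gamma(4.0 + 12/2, 6.3 + 82.101/2) = Inv-Gamma(10.00, 47.3505).
E[σ²|data] = β/(α−1) = 47.3505/9.00 = 5.2612.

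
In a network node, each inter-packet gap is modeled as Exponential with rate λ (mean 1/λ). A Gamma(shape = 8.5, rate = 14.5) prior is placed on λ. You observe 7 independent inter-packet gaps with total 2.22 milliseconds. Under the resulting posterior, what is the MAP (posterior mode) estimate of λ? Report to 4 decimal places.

0.8672

With a Gamma(shape α, rate β) prior on the exponential rate λ, the posterior after n observations with total T = Σxᵢ is Gamma(α+n, β+T).
Posterior: Gamma(8.5+7, 14.5+2.22) = Gamma(15.5, 16.72).
Mode = (α−1)/β = 0.8672.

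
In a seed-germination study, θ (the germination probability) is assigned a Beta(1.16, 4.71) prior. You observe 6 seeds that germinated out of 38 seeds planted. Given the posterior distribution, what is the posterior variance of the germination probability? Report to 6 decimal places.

The Beta prior is conjugate to a Binomial/Bernoulli likelihood; the update adds successes to α and failures to β.
Posterior: Beta(α+k, β+n−k) = Beta(1.16+6, 4.71+32) = Beta(7.16, 36.71).
Var = αβ/((α+β)²(α+β+1)) = 7.16·36.71/(43.87²·44.87) = 0.003044.

0.003044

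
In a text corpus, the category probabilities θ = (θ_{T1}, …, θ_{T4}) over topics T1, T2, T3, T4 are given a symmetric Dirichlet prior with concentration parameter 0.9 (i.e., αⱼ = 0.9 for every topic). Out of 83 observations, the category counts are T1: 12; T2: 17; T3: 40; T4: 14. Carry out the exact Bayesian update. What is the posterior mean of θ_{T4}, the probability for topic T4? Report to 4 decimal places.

0.1721

The Dirichlet prior is conjugate to the Multinomial likelihood: each posterior αⱼ = prior αⱼ + observed count nⱼ.
Posterior concentration: (12.9, 17.9, 40.9, 14.9), total = 86.6.
E[θ_{T4}|data] = α_{T4}/Σα = 14.9/86.6 = 0.1721.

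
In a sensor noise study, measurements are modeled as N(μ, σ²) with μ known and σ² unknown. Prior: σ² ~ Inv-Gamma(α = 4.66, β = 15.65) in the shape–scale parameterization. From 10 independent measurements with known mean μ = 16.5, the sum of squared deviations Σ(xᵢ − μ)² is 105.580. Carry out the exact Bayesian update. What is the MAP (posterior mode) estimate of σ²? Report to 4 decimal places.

With known mean μ and an Inverse-Gamma(α, β) prior on σ², the Normal likelihood is conjugate: posterior is Inv-Gamma(α + n/2, β + Σ(xᵢ−μ)²/2).
Posterior: Inv-Gamma(4.66 + 10/2, 15.65 + 105.580/2) = Inv-Gamma(9.66, 68.4400).
Mode = β/(α+1) = 68.4400/10.66 = 6.4203.

6.4203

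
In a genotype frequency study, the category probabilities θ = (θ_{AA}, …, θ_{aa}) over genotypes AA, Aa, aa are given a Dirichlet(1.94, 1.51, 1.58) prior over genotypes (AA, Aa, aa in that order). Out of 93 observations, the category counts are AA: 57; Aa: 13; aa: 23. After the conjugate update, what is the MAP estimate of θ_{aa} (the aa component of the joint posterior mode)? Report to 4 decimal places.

0.2481

The Dirichlet prior is conjugate to the Multinomial likelihood: each posterior αⱼ = prior αⱼ + observed count nⱼ.
Posterior concentration: (58.94, 14.51, 24.58), total = 98.03.
Joint mode component: (α_{aa}−1)/(Σα−K) = 23.58/95.03 = 0.2481.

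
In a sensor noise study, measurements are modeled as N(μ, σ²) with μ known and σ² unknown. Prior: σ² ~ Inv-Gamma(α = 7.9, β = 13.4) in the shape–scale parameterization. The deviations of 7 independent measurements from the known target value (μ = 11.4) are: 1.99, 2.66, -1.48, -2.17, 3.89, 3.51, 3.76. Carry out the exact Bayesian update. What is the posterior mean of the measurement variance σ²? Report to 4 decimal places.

With known mean μ and an Inverse-Gamma(α, β) prior on σ², the Normal likelihood is conjugate: posterior is Inv-Gamma(α + n/2, β + Σ(xᵢ−μ)²/2).
Σ(xᵢ−μ)² = (1.99)² + (2.66)² + (-1.48)² + (-2.17)² + (3.89)² + (3.51)² + (3.76)² = 59.5248.
Posterior: Inv-Gamma(7.9 + 7/2, 13.4 + 59.5248/2) = Inv-Gamma(11.40, 43.16240).
E[σ²|data] = β/(α−1) = 43.16240/10.40 = 4.1502.

4.1502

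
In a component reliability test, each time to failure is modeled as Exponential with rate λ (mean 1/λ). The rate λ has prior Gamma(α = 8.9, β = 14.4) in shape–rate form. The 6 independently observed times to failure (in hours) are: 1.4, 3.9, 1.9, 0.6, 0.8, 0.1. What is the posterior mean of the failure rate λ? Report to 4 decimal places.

0.6450

With a Gamma(shape α, rate β) prior on the exponential rate λ, the posterior after n observations with total T = Σxᵢ is Gamma(α+n, β+T).
Sum of observations T = 8.7 hours; n = 6.
Posterior: Gamma(8.9+6, 14.4+8.7) = Gamma(14.9, 23.1).
Posterior mean of λ = α/β = 14.9/23.1 = 0.6450.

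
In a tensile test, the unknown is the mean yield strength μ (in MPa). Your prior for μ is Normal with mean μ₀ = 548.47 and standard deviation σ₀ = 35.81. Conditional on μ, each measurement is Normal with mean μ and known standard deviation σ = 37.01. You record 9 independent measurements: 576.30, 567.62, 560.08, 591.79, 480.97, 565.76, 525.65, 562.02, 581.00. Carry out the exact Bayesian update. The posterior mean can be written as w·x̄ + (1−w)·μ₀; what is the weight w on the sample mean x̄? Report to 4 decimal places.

0.8939

For Normal data with known variance σ², a Normal(μ₀, σ₀²) prior on μ is conjugate. Posterior precision = 1/σ₀² + n/σ²; posterior mean is the precision-weighted average of μ₀ and x̄.
σ₀² = 35.81² = 1282.3561, σ² = 37.01² = 1369.7401. Prior precision 1/σ₀² = 1/1282.3561; data precision n/σ² = 9/1369.7401.
w = (n/σ²)/(1/σ₀² + n/σ²) = n·σ₀²/(σ² + n·σ₀²) = 9·1282.3561/(1369.7401 + 9·1282.3561) = 11541.2049/12910.945 = 0.8939.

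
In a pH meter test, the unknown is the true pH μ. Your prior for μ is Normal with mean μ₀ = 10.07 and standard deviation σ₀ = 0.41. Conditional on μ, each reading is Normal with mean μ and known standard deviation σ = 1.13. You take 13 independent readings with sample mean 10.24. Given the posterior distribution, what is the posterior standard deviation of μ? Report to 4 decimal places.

0.2490

For Normal data with known variance σ², a Normal(μ₀, σ₀²) prior on μ is conjugate. Posterior precision = 1/σ₀² + n/σ²; posterior mean is the precision-weighted average of μ₀ and x̄.
σ₀² = 0.41² = 0.1681, σ² = 1.13² = 1.2769; σ² + n·σ₀² = 1.2769 + 13·0.1681 = 3.4622.
Posterior precision = 1/σ₀² + n/σ² = 1/0.1681 + 13/1.2769 = (σ² + n·σ₀²)/(σ₀²σ²) = 3.4622/(0.1681·1.2769); posterior variance σₙ² = σ₀²σ²/(σ² + n·σ₀²) = 0.1681·1.2769/3.4622 = 0.061997.
Posterior SD = √σₙ² = √(0.1681·1.2769/3.4622) = 0.2490.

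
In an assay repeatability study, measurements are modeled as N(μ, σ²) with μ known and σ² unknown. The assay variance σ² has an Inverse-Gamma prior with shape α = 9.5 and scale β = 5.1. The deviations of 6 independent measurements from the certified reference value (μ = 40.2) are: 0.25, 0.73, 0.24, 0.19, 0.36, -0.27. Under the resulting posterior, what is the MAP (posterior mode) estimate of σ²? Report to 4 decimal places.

0.4108

With known mean μ and an Inverse-Gamma(α, β) prior on σ², the Normal likelihood is conjugate: posterior is Inv-Gamma(α + n/2, β + Σ(xᵢ−μ)²/2).
Σ(xᵢ−μ)² = (0.25)² + (0.73)² + (0.24)² + (0.19)² + (0.36)² + (-0.27)² = 0.8916.
Posterior: Inv-Gamma(9.5 + 6/2, 5.1 + 0.8916/2) = Inv-Gamma(12.50, 5.54580).
Mode = β/(α+1) = 5.54580/13.50 = 0.4108.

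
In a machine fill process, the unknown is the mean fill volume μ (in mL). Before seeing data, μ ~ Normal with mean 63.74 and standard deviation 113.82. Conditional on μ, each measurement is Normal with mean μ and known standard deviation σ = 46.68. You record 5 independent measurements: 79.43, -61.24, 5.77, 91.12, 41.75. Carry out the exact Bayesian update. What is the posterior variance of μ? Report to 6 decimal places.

For Normal data with known variance σ², a Normal(μ₀, σ₀²) prior on μ is conjugate. Posterior precision = 1/σ₀² + n/σ²; posterior mean is the precision-weighted average of μ₀ and x̄.
σ₀² = 113.82² = 12954.9924, σ² = 46.68² = 2179.0224; σ² + n·σ₀² = 2179.0224 + 5·12954.9924 = 66953.9844.
Posterior precision = 1/σ₀² + n/σ² = 1/12954.9924 + 5/2179.0224 = (σ² + n·σ₀²)/(σ₀²σ²) = 66953.9844/(12954.9924·2179.0224); posterior variance σₙ² = σ₀²σ²/(σ² + n·σ₀²) = 12954.9924·2179.0224/66953.9844 = 421.621191.

421.621191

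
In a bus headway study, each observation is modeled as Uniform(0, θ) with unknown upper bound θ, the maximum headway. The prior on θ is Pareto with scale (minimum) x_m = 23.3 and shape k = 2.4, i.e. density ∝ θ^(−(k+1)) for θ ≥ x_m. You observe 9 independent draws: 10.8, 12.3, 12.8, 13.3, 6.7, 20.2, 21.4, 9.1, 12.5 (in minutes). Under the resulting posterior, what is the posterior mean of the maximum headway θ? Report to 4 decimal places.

A Pareto(scale x_m, shape k) prior on the upper bound θ of Uniform(0, θ) is conjugate: posterior is Pareto(max(x_m, max xᵢ), k + n).
Sample maximum = 21.4; prior scale x_m = 23.3 → posterior scale = max = 23.3.
Posterior shape = 2.4 + 9 = 11.4.
E[θ|data] = k·x_m/(k−1) = 11.4·23.3/10.4 = 25.5404.

25.5404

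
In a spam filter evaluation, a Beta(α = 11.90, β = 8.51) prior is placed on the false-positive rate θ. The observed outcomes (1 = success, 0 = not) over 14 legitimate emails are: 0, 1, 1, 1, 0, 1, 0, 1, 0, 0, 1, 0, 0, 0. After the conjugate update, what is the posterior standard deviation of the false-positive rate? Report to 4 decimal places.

The Beta prior is conjugate to a Binomial/Bernoulli likelihood; the update adds successes to α and failures to β.
Posterior: Beta(α+k, β+n−k) = Beta(11.90+6, 8.51+8) = Beta(17.90, 16.51).
Var = αβ/((α+β)²(α+β+1)) = 17.90·16.51/(34.41²·35.41) = 0.00704863; SD = √0.00704863 = 0.0840.

0.0840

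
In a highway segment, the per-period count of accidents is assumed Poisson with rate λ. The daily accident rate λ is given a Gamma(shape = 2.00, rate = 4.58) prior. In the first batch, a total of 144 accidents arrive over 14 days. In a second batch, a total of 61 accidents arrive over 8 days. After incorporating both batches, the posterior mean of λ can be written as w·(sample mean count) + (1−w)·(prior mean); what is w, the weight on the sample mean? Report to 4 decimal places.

With a Gamma(shape α, rate β) prior, the Poisson likelihood is conjugate: the posterior is Gamma(α + ΣXᵢ, β + n).
Total number of days: n = 14 + 8 = 22.
Posterior mean = (α₀+S)/(β₀+n) = [n/(β₀+n)]·(S/n) + [β₀/(β₀+n)]·(α₀/β₀), so only n and β₀ enter the weight.
Weight on data w = n/(β₀+n) = 22/(4.58+22) = 22/26.58 = 0.8277.

0.8277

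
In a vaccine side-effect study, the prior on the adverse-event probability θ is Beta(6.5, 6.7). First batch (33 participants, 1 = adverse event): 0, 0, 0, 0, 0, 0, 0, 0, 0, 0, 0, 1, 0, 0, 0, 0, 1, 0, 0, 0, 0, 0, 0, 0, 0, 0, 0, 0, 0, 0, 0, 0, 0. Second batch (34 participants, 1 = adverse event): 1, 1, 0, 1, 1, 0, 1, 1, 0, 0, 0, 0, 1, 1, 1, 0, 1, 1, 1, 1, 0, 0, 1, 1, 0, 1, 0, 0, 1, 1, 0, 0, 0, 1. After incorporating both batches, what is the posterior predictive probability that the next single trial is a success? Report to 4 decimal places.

0.3429

The Beta prior is conjugate to a Binomial/Bernoulli likelihood; the update adds successes to α and failures to β.
After batch 1: Beta(6.5+2, 6.7+31) = Beta(8.5, 37.7).
After batch 2: Beta(8.5+19, 37.7+15) = Beta(27.5, 52.7).
For a single future Bernoulli trial, P(success | data) = α/(α+β) = 0.3429.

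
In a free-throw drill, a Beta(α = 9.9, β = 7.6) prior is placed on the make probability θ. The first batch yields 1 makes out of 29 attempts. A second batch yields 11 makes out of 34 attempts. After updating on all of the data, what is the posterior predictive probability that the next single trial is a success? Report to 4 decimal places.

0.2720

The Beta prior is conjugate to a Binomial/Bernoulli likelihood; the update adds successes to α and failures to β.
After batch 1: Beta(9.9+1, 7.6+28) = Beta(10.9, 35.6).
After batch 2: Beta(10.9+11, 35.6+23) = Beta(21.9, 58.6).
For a single future Bernoulli trial, P(success | data) = α/(α+β) = 0.2720.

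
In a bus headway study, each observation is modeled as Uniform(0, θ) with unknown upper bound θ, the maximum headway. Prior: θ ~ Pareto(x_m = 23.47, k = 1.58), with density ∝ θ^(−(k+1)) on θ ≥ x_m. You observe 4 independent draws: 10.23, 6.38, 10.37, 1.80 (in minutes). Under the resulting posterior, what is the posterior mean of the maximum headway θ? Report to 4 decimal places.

28.5945

A Pareto(scale x_m, shape k) prior on the upper bound θ of Uniform(0, θ) is conjugate: posterior is Pareto(max(x_m, max xᵢ), k + n).
Sample maximum = 10.37; prior scale x_m = 23.47 → posterior scale = max = 23.47.
Posterior shape = 1.58 + 4 = 5.58.
E[θ|data] = k·x_m/(k−1) = 5.58·23.47/4.58 = 28.5945.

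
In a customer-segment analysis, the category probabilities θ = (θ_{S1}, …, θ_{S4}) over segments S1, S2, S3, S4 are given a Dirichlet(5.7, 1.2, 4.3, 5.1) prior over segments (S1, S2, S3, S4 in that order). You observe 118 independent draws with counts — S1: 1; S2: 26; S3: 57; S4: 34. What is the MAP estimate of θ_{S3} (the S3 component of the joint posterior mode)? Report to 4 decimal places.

0.4628

The Dirichlet prior is conjugate to the Multinomial likelihood: each posterior αⱼ = prior αⱼ + observed count nⱼ.
Posterior concentration: (6.7, 27.2, 61.3, 39.1), total = 134.3.
Joint mode component: (α_{S3}−1)/(Σα−K) = 60.3/130.3 = 0.4628.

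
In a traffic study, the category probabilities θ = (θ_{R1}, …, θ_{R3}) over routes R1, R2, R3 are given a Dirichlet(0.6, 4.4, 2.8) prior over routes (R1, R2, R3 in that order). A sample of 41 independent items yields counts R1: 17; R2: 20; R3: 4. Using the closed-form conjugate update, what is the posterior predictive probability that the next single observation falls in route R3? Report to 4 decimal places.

The Dirichlet prior is conjugate to the Multinomial likelihood: each posterior αⱼ = prior αⱼ + observed count nⱼ.
Posterior concentration: (17.6, 24.4, 6.8), total = 48.8.
P(next = R3 | data) = α_{R3}/Σα = 0.1393.

0.1393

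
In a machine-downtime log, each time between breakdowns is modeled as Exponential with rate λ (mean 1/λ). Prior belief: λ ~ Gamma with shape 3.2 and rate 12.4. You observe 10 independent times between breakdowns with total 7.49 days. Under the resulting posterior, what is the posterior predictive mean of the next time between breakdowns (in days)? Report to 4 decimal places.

1.6303

With a Gamma(shape α, rate β) prior on the exponential rate λ, the posterior after n observations with total T = Σxᵢ is Gamma(α+n, β+T).
Posterior: Gamma(3.2+10, 12.4+7.49) = Gamma(13.2, 19.89).
The predictive distribution for the next observation is Lomax; its mean is β/(α−1) = 19.89/12.2 = 1.6303.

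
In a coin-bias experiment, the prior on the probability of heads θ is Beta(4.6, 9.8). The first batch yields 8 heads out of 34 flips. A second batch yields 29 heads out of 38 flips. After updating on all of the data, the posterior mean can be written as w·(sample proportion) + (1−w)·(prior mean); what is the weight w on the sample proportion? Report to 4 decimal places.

The Beta prior is conjugate to a Binomial/Bernoulli likelihood; the update adds successes to α and failures to β.
Total number of flips: n = 34 + 38 = 72.
Posterior mean = (α₀+k)/(α₀+β₀+n) = [n/(α₀+β₀+n)]·(k/n) + [(α₀+β₀)/(α₀+β₀+n)]·α₀/(α₀+β₀), so only n and the prior enter the weight.
The weight on the data is w = n/(α₀+β₀+n) = 72/(4.6+9.8+72) = 72/86.4 = 0.8333.

0.8333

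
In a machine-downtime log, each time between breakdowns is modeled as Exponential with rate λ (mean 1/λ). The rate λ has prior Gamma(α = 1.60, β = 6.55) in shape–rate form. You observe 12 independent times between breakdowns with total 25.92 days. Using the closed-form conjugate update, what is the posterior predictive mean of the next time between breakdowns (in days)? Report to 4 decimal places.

With a Gamma(shape α, rate β) prior on the exponential rate λ, the posterior after n observations with total T = Σxᵢ is Gamma(α+n, β+T).
Posterior: Gamma(1.60+12, 6.55+25.92) = Gamma(13.60, 32.47).
The predictive distribution for the next observation is Lomax; its mean is β/(α−1) = 32.47/12.60 = 2.5770.

2.5770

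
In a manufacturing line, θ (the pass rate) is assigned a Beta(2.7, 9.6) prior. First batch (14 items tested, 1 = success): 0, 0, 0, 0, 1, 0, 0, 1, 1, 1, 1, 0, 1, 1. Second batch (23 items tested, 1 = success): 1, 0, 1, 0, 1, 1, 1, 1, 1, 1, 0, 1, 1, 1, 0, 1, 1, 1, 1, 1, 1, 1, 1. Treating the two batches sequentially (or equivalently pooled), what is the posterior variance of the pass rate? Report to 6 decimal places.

0.004836

The Beta prior is conjugate to a Binomial/Bernoulli likelihood; the update adds successes to α and failures to β.
After batch 1: Beta(2.7+7, 9.6+7) = Beta(9.7, 16.6).
After batch 2: Beta(9.7+19, 16.6+4) = Beta(28.7, 20.6).
Var = αβ/((α+β)²(α+β+1)) = 28.7·20.6/(49.3²·50.3) = 0.004836.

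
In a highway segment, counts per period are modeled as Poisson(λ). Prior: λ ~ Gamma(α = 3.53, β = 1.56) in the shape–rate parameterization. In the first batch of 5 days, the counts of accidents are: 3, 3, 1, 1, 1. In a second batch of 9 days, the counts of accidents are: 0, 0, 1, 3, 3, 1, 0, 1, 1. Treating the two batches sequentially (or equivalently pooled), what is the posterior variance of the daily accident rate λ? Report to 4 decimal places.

With a Gamma(shape α, rate β) prior, the Poisson likelihood is conjugate: the posterior is Gamma(α + ΣXᵢ, β + n).
Batch 1: sum of counts S = 9 over n = 5 days.
After batch 1: Gamma(α+S, β+n) = Gamma(3.53+9, 1.56+5) = Gamma(12.53, 6.56).
Batch 2: sum of counts S = 10 over n = 9 days.
After batch 2: Gamma(α+S, β+n) = Gamma(12.53+10, 6.56+9) = Gamma(22.53, 15.56).
Var = α/β² = 22.53/15.56² = 0.0931.

0.0931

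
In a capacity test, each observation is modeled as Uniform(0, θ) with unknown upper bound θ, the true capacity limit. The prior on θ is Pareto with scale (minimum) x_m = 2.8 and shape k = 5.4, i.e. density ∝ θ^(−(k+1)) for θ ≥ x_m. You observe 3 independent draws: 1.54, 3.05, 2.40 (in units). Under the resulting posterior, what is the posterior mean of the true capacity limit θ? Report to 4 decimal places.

A Pareto(scale x_m, shape k) prior on the upper bound θ of Uniform(0, θ) is conjugate: posterior is Pareto(max(x_m, max xᵢ), k + n).
Sample maximum = 3.05; prior scale x_m = 2.8 → posterior scale = max = 3.05.
Posterior shape = 5.4 + 3 = 8.4.
E[θ|data] = k·x_m/(k−1) = 8.4·3.05/7.4 = 3.4622.

3.4622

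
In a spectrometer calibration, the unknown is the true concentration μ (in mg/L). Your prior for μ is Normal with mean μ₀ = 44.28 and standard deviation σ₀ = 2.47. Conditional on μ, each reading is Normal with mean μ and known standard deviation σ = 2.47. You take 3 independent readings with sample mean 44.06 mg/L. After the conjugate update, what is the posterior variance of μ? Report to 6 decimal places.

1.525225

For Normal data with known variance σ², a Normal(μ₀, σ₀²) prior on μ is conjugate. Posterior precision = 1/σ₀² + n/σ²; posterior mean is the precision-weighted average of μ₀ and x̄.
σ₀² = 2.47² = 6.1009, σ² = 2.47² = 6.1009; σ² + n·σ₀² = 6.1009 + 3·6.1009 = 24.4036.
Posterior precision = 1/σ₀² + n/σ² = 1/6.1009 + 3/6.1009 = (σ² + n·σ₀²)/(σ₀²σ²) = 24.4036/(6.1009·6.1009); posterior variance σₙ² = σ₀²σ²/(σ² + n·σ₀²) = 6.1009·6.1009/24.4036 = 1.525225.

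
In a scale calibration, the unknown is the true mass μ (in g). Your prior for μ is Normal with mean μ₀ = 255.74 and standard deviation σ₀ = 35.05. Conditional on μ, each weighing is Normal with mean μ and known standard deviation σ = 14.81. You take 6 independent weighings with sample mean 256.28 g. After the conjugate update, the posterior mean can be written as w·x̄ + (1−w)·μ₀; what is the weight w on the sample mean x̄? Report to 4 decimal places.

0.9711

For Normal data with known variance σ², a Normal(μ₀, σ₀²) prior on μ is conjugate. Posterior precision = 1/σ₀² + n/σ²; posterior mean is the precision-weighted average of μ₀ and x̄.
σ₀² = 35.05² = 1228.5025, σ² = 14.81² = 219.3361. Prior precision 1/σ₀² = 1/1228.5025; data precision n/σ² = 6/219.3361.
w = (n/σ²)/(1/σ₀² + n/σ²) = n·σ₀²/(σ² + n·σ₀²) = 6·1228.5025/(219.3361 + 6·1228.5025) = 7371.015/7590.3511 = 0.9711.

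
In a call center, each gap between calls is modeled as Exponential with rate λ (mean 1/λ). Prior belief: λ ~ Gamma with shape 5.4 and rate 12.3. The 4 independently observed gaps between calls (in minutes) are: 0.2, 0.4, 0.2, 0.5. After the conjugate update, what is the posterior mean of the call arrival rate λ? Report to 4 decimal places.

0.6912

With a Gamma(shape α, rate β) prior on the exponential rate λ, the posterior after n observations with total T = Σxᵢ is Gamma(α+n, β+T).
Sum of observations T = 1.3 minutes; n = 4.
Posterior: Gamma(5.4+4, 12.3+1.3) = Gamma(9.4, 13.6).
Posterior mean of λ = α/β = 9.4/13.6 = 0.6912.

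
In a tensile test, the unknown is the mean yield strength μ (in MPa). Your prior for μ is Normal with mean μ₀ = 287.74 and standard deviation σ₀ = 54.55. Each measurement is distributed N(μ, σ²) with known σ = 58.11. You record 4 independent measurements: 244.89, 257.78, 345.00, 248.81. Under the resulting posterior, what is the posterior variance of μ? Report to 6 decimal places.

657.627225

For Normal data with known variance σ², a Normal(μ₀, σ₀²) prior on μ is conjugate. Posterior precision = 1/σ₀² + n/σ²; posterior mean is the precision-weighted average of μ₀ and x̄.
σ₀² = 54.55² = 2975.7025, σ² = 58.11² = 3376.7721; σ² + n·σ₀² = 3376.7721 + 4·2975.7025 = 15279.5821.
Posterior precision = 1/σ₀² + n/σ² = 1/2975.7025 + 4/3376.7721 = (σ² + n·σ₀²)/(σ₀²σ²) = 15279.5821/(2975.7025·3376.7721); posterior variance σₙ² = σ₀²σ²/(σ² + n·σ₀²) = 2975.7025·3376.7721/15279.5821 = 657.627225.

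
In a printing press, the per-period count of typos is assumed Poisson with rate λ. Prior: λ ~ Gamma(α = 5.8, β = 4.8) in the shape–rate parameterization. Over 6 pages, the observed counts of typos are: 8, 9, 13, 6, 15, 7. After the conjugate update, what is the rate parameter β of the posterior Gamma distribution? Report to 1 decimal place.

10.8

With a Gamma(shape α, rate β) prior, the Poisson likelihood is conjugate: the posterior is Gamma(α + ΣXᵢ, β + n).
Sum of counts S = 58 over n = 6 pages.
Posterior: Gamma(α+S, β+n) = Gamma(5.8+58, 4.8+6) = Gamma(63.8, 10.8).
Posterior β = 10.8.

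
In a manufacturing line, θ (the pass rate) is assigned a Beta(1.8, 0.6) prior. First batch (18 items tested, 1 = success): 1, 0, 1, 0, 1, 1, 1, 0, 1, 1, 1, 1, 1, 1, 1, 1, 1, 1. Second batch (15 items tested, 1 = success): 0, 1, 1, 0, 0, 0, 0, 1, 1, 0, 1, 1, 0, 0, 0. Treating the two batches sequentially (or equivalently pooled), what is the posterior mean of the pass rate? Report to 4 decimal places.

0.6441

The Beta prior is conjugate to a Binomial/Bernoulli likelihood; the update adds successes to α and failures to β.
After batch 1: Beta(1.8+15, 0.6+3) = Beta(16.8, 3.6).
After batch 2: Beta(16.8+6, 3.6+9) = Beta(22.8, 12.6).
Posterior mean = α/(α+β) = 22.8/35.4 = 0.6441.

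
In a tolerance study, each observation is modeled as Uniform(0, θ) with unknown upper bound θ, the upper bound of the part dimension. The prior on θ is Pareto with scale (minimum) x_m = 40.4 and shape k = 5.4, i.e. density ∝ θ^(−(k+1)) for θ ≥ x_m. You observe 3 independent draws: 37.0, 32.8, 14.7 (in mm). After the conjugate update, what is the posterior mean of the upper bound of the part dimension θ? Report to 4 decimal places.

45.8595

A Pareto(scale x_m, shape k) prior on the upper bound θ of Uniform(0, θ) is conjugate: posterior is Pareto(max(x_m, max xᵢ), k + n).
Sample maximum = 37.0; prior scale x_m = 40.4 → posterior scale = max = 40.4.
Posterior shape = 5.4 + 3 = 8.4.
E[θ|data] = k·x_m/(k−1) = 8.4·40.4/7.4 = 45.8595.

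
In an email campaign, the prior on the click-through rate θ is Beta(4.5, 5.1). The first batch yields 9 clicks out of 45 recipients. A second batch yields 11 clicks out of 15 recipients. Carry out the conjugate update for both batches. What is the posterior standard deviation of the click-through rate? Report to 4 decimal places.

0.0568

The Beta prior is conjugate to a Binomial/Bernoulli likelihood; the update adds successes to α and failures to β.
After batch 1: Beta(4.5+9, 5.1+36) = Beta(13.5, 41.1).
After batch 2: Beta(13.5+11, 41.1+4) = Beta(24.5, 45.1).
Var = αβ/((α+β)²(α+β+1)) = 24.5·45.1/(69.6²·70.6) = 0.00323087; SD = √0.00323087 = 0.0568.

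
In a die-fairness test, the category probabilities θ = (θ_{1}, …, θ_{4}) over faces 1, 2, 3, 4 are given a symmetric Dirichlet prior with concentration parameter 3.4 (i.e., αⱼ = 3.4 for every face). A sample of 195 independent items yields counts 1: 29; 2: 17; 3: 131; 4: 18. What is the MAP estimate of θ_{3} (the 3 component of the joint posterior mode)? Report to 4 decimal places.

The Dirichlet prior is conjugate to the Multinomial likelihood: each posterior αⱼ = prior αⱼ + observed count nⱼ.
Posterior concentration: (32.4, 20.4, 134.4, 21.4), total = 208.6.
Joint mode component: (α_{3}−1)/(Σα−K) = 133.4/204.6 = 0.6520.

0.6520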